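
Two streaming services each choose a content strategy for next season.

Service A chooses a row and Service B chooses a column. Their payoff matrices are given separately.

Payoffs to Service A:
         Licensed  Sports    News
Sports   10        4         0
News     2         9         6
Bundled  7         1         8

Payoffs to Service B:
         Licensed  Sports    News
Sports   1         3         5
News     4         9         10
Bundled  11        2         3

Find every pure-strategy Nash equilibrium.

none

Service A against Licensed: payoffs 10, 2, 7 → best response Sports.
Service A against Sports: payoffs 4, 9, 1 → best response News.
Service A against News: payoffs 0, 6, 8 → best response Bundled.
Service B against Sports: payoffs 1, 3, 5 → best response News.
Service B against News: payoffs 4, 9, 10 → best response News.
Service B against Bundled: payoffs 11, 2, 3 → best response Licensed.
No profile is a mutual best response for all players.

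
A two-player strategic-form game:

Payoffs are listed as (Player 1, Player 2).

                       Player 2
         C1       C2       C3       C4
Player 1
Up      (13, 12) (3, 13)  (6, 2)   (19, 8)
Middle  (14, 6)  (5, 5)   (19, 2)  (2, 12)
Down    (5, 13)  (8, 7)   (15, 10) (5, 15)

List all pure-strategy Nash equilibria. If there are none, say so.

No pure-strategy Nash equilibrium.

Mark each player's best response to every combination of opponents' strategies; a profile where every player is best-responding is a pure Nash equilibrium.
Player 1 against C1: payoffs 13, 14, 5 → best response Middle.
Player 1 against C2: payoffs 3, 5, 8 → best response Down.
Player 1 against C3: payoffs 6, 19, 15 → best response Middle.
Player 1 against C4: payoffs 19, 2, 5 → best response Up.
Player 2 against Up: payoffs 12, 13, 2, 8 → best response C2.
Player 2 against Middle: payoffs 6, 5, 2, 12 → best response C4.
Player 2 against Down: payoffs 13, 7, 10, 15 → best response C4.
No profile is a mutual best response for all players.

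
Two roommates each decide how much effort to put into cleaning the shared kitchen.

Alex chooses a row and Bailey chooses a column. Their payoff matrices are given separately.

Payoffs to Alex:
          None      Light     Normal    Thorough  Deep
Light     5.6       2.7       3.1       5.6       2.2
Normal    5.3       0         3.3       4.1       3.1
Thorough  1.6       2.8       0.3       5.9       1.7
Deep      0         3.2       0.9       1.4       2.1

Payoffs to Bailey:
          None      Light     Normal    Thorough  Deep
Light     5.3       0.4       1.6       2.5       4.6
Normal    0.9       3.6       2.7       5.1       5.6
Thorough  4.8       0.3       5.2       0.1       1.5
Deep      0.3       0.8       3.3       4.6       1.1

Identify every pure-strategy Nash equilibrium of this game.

Pure-strategy Nash equilibria: (Light, None) and (Normal, Deep)

(Light, None): Alex gets 5.6, best alternative 5.3; Bailey gets 5.3, best alternative 4.6. No profitable deviation — NE.
(Light, Light): Alex can switch to Thorough (2.7 → 2.8). Not NE.
(Light, Normal): Alex can switch to Normal (3.1 → 3.3). Not NE.
(Light, Thorough): Alex can switch to Thorough (5.6 → 5.9). Not NE.
(Light, Deep): Alex can switch to Normal (2.2 → 3.1). Not NE.
(Normal, None): Alex can switch to Light (5.3 → 5.6). Not NE.
(Normal, Light): Alex can switch to Light (0 → 2.7). Not NE.
(Normal, Deep): Alex gets 3.1, best alternative 2.2; Bailey gets 5.6, best alternative 5.1. No profitable deviation — NE.
(The remaining 12 profiles each have a profitable deviation by the same check.)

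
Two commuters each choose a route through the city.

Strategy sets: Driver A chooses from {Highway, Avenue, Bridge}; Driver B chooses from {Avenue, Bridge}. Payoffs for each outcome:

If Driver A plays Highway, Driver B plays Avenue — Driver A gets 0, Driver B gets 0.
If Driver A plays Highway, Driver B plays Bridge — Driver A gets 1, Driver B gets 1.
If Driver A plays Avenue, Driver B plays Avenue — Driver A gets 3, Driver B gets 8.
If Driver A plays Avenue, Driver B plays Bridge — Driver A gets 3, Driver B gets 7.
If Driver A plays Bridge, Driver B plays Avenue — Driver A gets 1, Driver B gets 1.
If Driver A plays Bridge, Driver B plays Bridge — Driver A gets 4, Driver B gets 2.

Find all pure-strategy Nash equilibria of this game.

Pure-strategy Nash equilibria: (Avenue, Avenue); (Bridge, Bridge)

(Highway, Avenue): Driver A can switch to Avenue (0 → 3). Not NE.
(Highway, Bridge): Driver A can switch to Avenue (1 → 3). Not NE.
(Avenue, Avenue): Driver A gets 3, best alternative 1; Driver B gets 8, best alternative 7. No profitable deviation — NE.
(Avenue, Bridge): Driver A can switch to Bridge (3 → 4). Not NE.
(Bridge, Avenue): Driver A can switch to Avenue (1 → 3). Not NE.
(Bridge, Bridge): Driver A gets 4, best alternative 3; Driver B gets 2, best alternative 1. No profitable deviation — NE.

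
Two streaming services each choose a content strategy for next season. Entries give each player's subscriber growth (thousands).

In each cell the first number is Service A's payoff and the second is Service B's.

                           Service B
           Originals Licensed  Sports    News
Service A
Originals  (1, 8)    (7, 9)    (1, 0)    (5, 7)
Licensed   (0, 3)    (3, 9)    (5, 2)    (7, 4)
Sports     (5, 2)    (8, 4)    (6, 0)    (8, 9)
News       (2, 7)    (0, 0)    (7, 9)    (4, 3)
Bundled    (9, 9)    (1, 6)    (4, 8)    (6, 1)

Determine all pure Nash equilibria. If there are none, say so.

Pure-strategy Nash equilibria: (Sports, News); (News, Sports); (Bundled, Originals)

Service A against Originals: payoffs 1, 0, 5, 2, 9 → best response Bundled.
Service A against Licensed: payoffs 7, 3, 8, 0, 1 → best response Sports.
Service A against Sports: payoffs 1, 5, 6, 7, 4 → best response News.
Service A against News: payoffs 5, 7, 8, 4, 6 → best response Sports.
Service B against Originals: payoffs 8, 9, 0, 7 → best response Licensed.
Service B against Licensed: payoffs 3, 9, 2, 4 → best response Licensed.
Service B against Sports: payoffs 2, 4, 0, 9 → best response News.
Service B against News: payoffs 7, 0, 9, 3 → best response Sports.
Service B against Bundled: payoffs 9, 6, 8, 1 → best response Originals.
Mutual best responses: (Sports, News); (News, Sports); (Bundled, Originals).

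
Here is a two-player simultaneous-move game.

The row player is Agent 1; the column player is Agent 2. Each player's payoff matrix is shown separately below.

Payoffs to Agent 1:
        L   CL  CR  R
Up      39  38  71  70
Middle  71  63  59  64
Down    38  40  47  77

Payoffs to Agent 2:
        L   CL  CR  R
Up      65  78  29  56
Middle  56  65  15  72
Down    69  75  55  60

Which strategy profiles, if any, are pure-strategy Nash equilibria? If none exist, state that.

(Up, L): Agent 1 can switch to Middle (39 → 71). Not NE.
(Up, CL): Agent 1 can switch to Middle (38 → 63). Not NE.
(Up, CR): Agent 2 can switch to L (29 → 65). Not NE.
(Up, R): Agent 1 can switch to Down (70 → 77). Not NE.
(Middle, L): Agent 2 can switch to CL (56 → 65). Not NE.
(Middle, CL): Agent 2 can switch to R (65 → 72). Not NE.
(The remaining 6 profiles each have a profitable deviation by the same check.)

There is no pure-strategy Nash equilibrium.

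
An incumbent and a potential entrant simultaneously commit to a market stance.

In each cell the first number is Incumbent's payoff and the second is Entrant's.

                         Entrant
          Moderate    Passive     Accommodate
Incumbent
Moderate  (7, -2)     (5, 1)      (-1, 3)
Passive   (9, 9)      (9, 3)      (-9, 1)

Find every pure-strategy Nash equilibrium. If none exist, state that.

For each strategy profile, look for a profitable unilateral deviation.
(Moderate, Moderate): Incumbent can switch to Passive (7 → 9). Not NE.
(Moderate, Passive): Incumbent can switch to Passive (5 → 9). Not NE.
(Moderate, Accommodate): Incumbent gets -1, best alternative -9; Entrant gets 3, best alternative 1. No profitable deviation — NE.
(Passive, Moderate): Incumbent gets 9, best alternative 7; Entrant gets 9, best alternative 3. No profitable deviation — NE.
(Passive, Passive): Entrant can switch to Moderate (3 → 9). Not NE.
(Passive, Accommodate): Incumbent can switch to Moderate (-9 → -1). Not NE.

Pure-strategy Nash equilibria: (Moderate, Accommodate) and (Passive, Moderate)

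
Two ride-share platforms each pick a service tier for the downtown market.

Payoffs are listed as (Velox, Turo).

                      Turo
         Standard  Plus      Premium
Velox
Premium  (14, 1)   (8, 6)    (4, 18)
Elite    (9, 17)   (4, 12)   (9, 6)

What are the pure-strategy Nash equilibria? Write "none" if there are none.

There is no pure-strategy Nash equilibrium.

(Premium, Standard): Turo can switch to Plus (1 → 6). Not NE.
(Premium, Plus): Turo can switch to Premium (6 → 18). Not NE.
(Premium, Premium): Velox can switch to Elite (4 → 9). Not NE.
(Elite, Standard): Velox can switch to Premium (9 → 14). Not NE.
(Elite, Plus): Velox can switch to Premium (4 → 8). Not NE.
(Elite, Premium): Turo can switch to Standard (6 → 17). Not NE.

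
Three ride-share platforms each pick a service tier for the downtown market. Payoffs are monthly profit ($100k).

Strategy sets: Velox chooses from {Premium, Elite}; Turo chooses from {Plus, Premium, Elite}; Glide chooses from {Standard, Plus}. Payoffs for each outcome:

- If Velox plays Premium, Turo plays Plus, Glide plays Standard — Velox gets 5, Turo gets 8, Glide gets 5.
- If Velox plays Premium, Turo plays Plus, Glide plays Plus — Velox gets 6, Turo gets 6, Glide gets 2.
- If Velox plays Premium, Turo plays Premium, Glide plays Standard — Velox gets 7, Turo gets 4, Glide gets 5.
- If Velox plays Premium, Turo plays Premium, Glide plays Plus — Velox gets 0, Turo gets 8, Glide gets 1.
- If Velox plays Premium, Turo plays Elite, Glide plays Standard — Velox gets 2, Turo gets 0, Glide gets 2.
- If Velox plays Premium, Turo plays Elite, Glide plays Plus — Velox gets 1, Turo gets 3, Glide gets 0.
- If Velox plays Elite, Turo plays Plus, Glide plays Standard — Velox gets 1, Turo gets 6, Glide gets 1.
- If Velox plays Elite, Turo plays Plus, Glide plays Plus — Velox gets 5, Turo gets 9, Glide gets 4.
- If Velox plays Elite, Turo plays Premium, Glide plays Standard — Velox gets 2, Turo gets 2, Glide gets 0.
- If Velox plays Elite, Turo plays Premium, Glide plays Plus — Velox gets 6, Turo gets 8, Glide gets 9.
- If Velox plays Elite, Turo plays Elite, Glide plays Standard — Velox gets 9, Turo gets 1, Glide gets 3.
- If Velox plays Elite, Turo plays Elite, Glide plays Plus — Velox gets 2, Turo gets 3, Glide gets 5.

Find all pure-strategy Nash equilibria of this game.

Pure NE: (Premium, Plus, Standard)

Velox against (Plus, Standard): payoffs 5, 1 → best response Premium.
Velox against (Plus, Plus): payoffs 6, 5 → best response Premium.
Velox against (Premium, Standard): payoffs 7, 2 → best response Premium.
Velox against (Premium, Plus): payoffs 0, 6 → best response Elite.
Velox against (Elite, Standard): payoffs 2, 9 → best response Elite.
Velox against (Elite, Plus): payoffs 1, 2 → best response Elite.
Turo against (Premium, Standard): payoffs 8, 4, 0 → best response Plus.
Turo against (Premium, Plus): payoffs 6, 8, 3 → best response Premium.
Turo against (Elite, Standard): payoffs 6, 2, 1 → best response Plus.
Turo against (Elite, Plus): payoffs 9, 8, 3 → best response Plus.
Glide against (Premium, Plus): payoffs 5, 2 → best response Standard.
Glide against (Premium, Premium): payoffs 5, 1 → best response Standard.
Glide against (Premium, Elite): payoffs 2, 0 → best response Standard.
Glide against (Elite, Plus): payoffs 1, 4 → best response Plus.
Glide against (Elite, Premium): payoffs 0, 9 → best response Plus.
Glide against (Elite, Elite): payoffs 3, 5 → best response Plus.
Mutual best responses: (Premium, Plus, Standard).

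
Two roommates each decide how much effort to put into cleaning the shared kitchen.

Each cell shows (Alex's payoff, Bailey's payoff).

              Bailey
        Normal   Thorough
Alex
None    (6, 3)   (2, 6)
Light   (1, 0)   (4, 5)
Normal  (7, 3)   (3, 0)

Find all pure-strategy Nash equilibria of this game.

(None, Normal): Alex can switch to Normal (6 → 7). Not NE.
(None, Thorough): Alex can switch to Light (2 → 4). Not NE.
(Light, Normal): Alex can switch to None (1 → 6). Not NE.
(Light, Thorough): Alex gets 4, best alternative 3; Bailey gets 5, best alternative 0. No profitable deviation — NE.
(Normal, Normal): Alex gets 7, best alternative 6; Bailey gets 3, best alternative 0. No profitable deviation — NE.
(Normal, Thorough): Alex can switch to Light (3 → 4). Not NE.

(Light, Thorough) and (Normal, Normal)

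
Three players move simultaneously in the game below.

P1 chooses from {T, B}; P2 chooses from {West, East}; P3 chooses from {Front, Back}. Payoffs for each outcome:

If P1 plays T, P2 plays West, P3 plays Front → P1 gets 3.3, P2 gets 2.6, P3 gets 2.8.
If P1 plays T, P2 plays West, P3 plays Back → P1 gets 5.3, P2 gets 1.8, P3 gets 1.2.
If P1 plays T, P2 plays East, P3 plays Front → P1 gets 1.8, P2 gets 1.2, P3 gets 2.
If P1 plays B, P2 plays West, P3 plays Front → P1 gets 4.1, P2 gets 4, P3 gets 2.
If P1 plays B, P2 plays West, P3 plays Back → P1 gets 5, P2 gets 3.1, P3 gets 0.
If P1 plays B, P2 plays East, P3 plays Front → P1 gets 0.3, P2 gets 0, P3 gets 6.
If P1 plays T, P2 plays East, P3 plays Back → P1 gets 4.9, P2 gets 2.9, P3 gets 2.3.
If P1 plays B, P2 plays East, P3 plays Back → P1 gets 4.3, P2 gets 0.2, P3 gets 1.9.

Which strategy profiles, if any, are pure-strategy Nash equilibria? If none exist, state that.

Pure-strategy Nash equilibria: (T, East, Back), (B, West, Front)

(T, West, Front): P1 can switch to B (3.3 → 4.1). Not NE.
(T, West, Back): P2 can switch to East (1.8 → 2.9). Not NE.
(T, East, Front): P2 can switch to West (1.2 → 2.6). Not NE.
(T, East, Back): P1 gets 4.9, best alternative 4.3; P2 gets 2.9, best alternative 1.8; P3 gets 2.3, best alternative 2. No profitable deviation — NE.
(B, West, Front): P1 gets 4.1, best alternative 3.3; P2 gets 4, best alternative 0; P3 gets 2, best alternative 0. No profitable deviation — NE.
(B, West, Back): P1 can switch to T (5 → 5.3). Not NE.
(B, East, Front): P1 can switch to T (0.3 → 1.8). Not NE.
(B, East, Back): P1 can switch to T (4.3 → 4.9). Not NE.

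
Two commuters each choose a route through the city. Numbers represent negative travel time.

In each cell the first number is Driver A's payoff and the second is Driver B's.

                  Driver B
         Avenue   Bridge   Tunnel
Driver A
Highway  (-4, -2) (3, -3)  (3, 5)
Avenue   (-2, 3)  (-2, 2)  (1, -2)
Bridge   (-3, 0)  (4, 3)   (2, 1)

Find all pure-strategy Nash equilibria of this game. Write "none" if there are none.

The pure Nash equilibria are (Highway, Tunnel), (Avenue, Avenue), (Bridge, Bridge).

For each strategy profile, look for a profitable unilateral deviation.
(Highway, Avenue): Driver A can switch to Avenue (-4 → -2). Not NE.
(Highway, Bridge): Driver A can switch to Bridge (3 → 4). Not NE.
(Highway, Tunnel): Driver A gets 3, best alternative 2; Driver B gets 5, best alternative -2. No profitable deviation — NE.
(Avenue, Avenue): Driver A gets -2, best alternative -3; Driver B gets 3, best alternative 2. No profitable deviation — NE.
(Avenue, Bridge): Driver A can switch to Highway (-2 → 3). Not NE.
(Avenue, Tunnel): Driver A can switch to Highway (1 → 3). Not NE.
(Bridge, Avenue): Driver A can switch to Avenue (-3 → -2). Not NE.
(Bridge, Bridge): Driver A gets 4, best alternative 3; Driver B gets 3, best alternative 1. No profitable deviation — NE.
(Bridge, Tunnel): Driver A can switch to Highway (2 → 3). Not NE.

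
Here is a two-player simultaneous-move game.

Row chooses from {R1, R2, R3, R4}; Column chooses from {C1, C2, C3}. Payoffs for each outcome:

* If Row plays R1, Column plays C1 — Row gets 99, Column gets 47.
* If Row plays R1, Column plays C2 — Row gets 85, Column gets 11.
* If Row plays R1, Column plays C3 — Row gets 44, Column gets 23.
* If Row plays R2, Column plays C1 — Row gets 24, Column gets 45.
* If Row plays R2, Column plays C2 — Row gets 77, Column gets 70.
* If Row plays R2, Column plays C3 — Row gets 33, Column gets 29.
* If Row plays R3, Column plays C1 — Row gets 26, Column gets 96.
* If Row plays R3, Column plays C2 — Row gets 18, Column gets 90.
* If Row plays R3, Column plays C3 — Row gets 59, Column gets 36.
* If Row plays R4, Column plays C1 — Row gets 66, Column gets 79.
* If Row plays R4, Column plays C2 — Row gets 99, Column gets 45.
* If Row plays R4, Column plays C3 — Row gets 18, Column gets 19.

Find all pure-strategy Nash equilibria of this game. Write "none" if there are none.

(R1, C1): Row gets 99, best alternative 66; Column gets 47, best alternative 23. No profitable deviation — NE.
(R1, C2): Row can switch to R4 (85 → 99). Not NE.
(R1, C3): Row can switch to R3 (44 → 59). Not NE.
(R2, C1): Row can switch to R1 (24 → 99). Not NE.
(R2, C2): Row can switch to R1 (77 → 85). Not NE.
(R2, C3): Row can switch to R1 (33 → 44). Not NE.
(R3, C1): Row can switch to R1 (26 → 99). Not NE.
(R3, C2): Row can switch to R1 (18 → 85). Not NE.
(R3, C3): Column can switch to C1 (36 → 96). Not NE.
(R4, C1): Row can switch to R1 (66 → 99). Not NE.
(R4, C2): Column can switch to C1 (45 → 79). Not NE.
(The remaining 1 profile has a profitable deviation by the same check.)

(R1, C1)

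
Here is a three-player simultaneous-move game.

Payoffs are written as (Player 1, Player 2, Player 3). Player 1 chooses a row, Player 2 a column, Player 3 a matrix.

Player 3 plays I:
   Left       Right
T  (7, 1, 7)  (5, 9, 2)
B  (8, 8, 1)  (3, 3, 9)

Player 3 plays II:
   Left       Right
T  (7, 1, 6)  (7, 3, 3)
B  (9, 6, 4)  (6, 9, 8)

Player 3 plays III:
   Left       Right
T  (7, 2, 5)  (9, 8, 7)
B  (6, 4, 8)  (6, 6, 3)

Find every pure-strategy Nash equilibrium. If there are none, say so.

The unique pure-strategy Nash equilibrium is (T, Right, III).

(T, Left, I): Player 1 can switch to B (7 → 8). Not NE.
(T, Left, II): Player 1 can switch to B (7 → 9). Not NE.
(T, Left, III): Player 2 can switch to Right (2 → 8). Not NE.
(T, Right, I): Player 3 can switch to II (2 → 3). Not NE.
(T, Right, II): Player 3 can switch to III (3 → 7). Not NE.
(T, Right, III): Player 1 gets 9, best alternative 6; Player 2 gets 8, best alternative 2; Player 3 gets 7, best alternative 3. No profitable deviation — NE.
(B, Left, I): Player 3 can switch to II (1 → 4). Not NE.
(B, Left, II): Player 2 can switch to Right (6 → 9). Not NE.
(B, Left, III): Player 1 can switch to T (6 → 7). Not NE.
(The remaining 3 profiles each have a profitable deviation by the same check.)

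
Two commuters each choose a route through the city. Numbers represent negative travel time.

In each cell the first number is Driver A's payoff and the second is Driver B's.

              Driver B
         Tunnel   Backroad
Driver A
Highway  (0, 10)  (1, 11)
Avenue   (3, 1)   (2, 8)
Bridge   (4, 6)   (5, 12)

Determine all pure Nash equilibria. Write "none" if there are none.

Pure NE: (Bridge, Backroad)

Mark each player's best response to every combination of opponents' strategies; a profile where every player is best-responding is a pure Nash equilibrium.
Driver A against Tunnel: payoffs 0, 3, 4 → best response Bridge.
Driver A against Backroad: payoffs 1, 2, 5 → best response Bridge.
Driver B against Highway: payoffs 10, 11 → best response Backroad.
Driver B against Avenue: payoffs 1, 8 → best response Backroad.
Driver B against Bridge: payoffs 6, 12 → best response Backroad.
Mutual best responses: (Bridge, Backroad).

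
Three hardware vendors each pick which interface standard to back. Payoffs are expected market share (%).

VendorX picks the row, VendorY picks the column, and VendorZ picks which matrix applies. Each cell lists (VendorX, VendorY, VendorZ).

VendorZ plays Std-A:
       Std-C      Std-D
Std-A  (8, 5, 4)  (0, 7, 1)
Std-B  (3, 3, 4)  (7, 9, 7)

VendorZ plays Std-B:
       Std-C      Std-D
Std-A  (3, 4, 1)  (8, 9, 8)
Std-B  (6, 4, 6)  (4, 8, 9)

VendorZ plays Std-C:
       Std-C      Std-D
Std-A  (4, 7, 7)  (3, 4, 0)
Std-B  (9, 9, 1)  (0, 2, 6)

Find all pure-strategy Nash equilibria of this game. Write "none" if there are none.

For each player, find the best response to each opponent profile; mutual best responses are the pure NE.
VendorX against (Std-C, Std-A): payoffs 8, 3 → best response Std-A.
VendorX against (Std-C, Std-B): payoffs 3, 6 → best response Std-B.
VendorX against (Std-C, Std-C): payoffs 4, 9 → best response Std-B.
VendorX against (Std-D, Std-A): payoffs 0, 7 → best response Std-B.
VendorX against (Std-D, Std-B): payoffs 8, 4 → best response Std-A.
VendorX against (Std-D, Std-C): payoffs 3, 0 → best response Std-A.
VendorY against (Std-A, Std-A): payoffs 5, 7 → best response Std-D.
VendorY against (Std-A, Std-B): payoffs 4, 9 → best response Std-D.
VendorY against (Std-A, Std-C): payoffs 7, 4 → best response Std-C.
VendorY against (Std-B, Std-A): payoffs 3, 9 → best response Std-D.
VendorY against (Std-B, Std-B): payoffs 4, 8 → best response Std-D.
VendorY against (Std-B, Std-C): payoffs 9, 2 → best response Std-C.
VendorZ against (Std-A, Std-C): payoffs 4, 1, 7 → best response Std-C.
VendorZ against (Std-A, Std-D): payoffs 1, 8, 0 → best response Std-B.
VendorZ against (Std-B, Std-C): payoffs 4, 6, 1 → best response Std-B.
VendorZ against (Std-B, Std-D): payoffs 7, 9, 6 → best response Std-B.
Mutual best responses: (Std-A, Std-D, Std-B).

The unique pure-strategy Nash equilibrium is (Std-A, Std-D, Std-B).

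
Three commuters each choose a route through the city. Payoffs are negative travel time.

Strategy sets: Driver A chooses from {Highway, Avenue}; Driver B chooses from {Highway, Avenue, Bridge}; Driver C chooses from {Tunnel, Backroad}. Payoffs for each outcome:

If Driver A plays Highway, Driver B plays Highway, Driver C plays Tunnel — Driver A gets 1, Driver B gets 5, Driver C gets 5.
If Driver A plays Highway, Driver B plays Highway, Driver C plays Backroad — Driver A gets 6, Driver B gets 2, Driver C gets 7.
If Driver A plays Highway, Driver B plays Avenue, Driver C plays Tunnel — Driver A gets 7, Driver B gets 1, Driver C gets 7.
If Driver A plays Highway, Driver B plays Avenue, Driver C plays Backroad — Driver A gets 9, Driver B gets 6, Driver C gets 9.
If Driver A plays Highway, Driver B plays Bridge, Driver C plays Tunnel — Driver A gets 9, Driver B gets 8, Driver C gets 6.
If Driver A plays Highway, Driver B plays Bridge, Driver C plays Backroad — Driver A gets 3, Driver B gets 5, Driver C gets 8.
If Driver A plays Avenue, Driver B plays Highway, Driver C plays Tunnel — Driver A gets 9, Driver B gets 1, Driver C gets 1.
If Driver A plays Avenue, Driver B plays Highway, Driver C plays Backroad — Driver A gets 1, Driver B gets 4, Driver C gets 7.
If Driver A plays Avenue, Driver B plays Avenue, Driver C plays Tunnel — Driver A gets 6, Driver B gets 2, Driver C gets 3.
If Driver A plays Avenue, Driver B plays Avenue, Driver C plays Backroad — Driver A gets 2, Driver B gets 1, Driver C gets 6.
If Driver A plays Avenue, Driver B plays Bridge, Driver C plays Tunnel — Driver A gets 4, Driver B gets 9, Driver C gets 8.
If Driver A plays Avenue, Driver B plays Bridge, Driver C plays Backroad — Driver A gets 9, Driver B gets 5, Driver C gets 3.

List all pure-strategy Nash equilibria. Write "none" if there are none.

The unique pure-strategy Nash equilibrium is (Highway, Avenue, Backroad).

Check each profile: it is a Nash equilibrium iff no player can strictly gain by switching unilaterally.
(Highway, Highway, Tunnel): Driver A can switch to Avenue (1 → 9). Not NE.
(Highway, Highway, Backroad): Driver B can switch to Avenue (2 → 6). Not NE.
(Highway, Avenue, Tunnel): Driver B can switch to Highway (1 → 5). Not NE.
(Highway, Avenue, Backroad): Driver A gets 9, best alternative 2; Driver B gets 6, best alternative 5; Driver C gets 9, best alternative 7. No profitable deviation — NE.
(Highway, Bridge, Tunnel): Driver C can switch to Backroad (6 → 8). Not NE.
(Highway, Bridge, Backroad): Driver A can switch to Avenue (3 → 9). Not NE.
(Avenue, Highway, Tunnel): Driver B can switch to Avenue (1 → 2). Not NE.
(Avenue, Highway, Backroad): Driver A can switch to Highway (1 → 6). Not NE.
(Avenue, Avenue, Tunnel): Driver A can switch to Highway (6 → 7). Not NE.
(Avenue, Avenue, Backroad): Driver A can switch to Highway (2 → 9). Not NE.
(Avenue, Bridge, Tunnel): Driver A can switch to Highway (4 → 9). Not NE.
(Avenue, Bridge, Backroad): Driver C can switch to Tunnel (3 → 8). Not NE.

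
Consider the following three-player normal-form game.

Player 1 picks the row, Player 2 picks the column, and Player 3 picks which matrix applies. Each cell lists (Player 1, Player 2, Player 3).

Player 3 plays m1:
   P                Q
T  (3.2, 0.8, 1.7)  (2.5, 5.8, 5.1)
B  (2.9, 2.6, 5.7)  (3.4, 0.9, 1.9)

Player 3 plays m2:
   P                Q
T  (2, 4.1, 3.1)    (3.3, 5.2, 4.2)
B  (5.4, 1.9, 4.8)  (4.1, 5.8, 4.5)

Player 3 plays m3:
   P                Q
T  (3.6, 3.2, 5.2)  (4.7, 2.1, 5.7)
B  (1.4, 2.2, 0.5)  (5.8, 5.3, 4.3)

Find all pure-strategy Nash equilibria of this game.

(T, P, m3); (B, Q, m2)

For each player, find the best response to each opponent profile; mutual best responses are the pure NE.
Player 1 against (P, m1): payoffs 3.2, 2.9 → best response T.
Player 1 against (P, m2): payoffs 2, 5.4 → best response B.
Player 1 against (P, m3): payoffs 3.6, 1.4 → best response T.
Player 1 against (Q, m1): payoffs 2.5, 3.4 → best response B.
Player 1 against (Q, m2): payoffs 3.3, 4.1 → best response B.
Player 1 against (Q, m3): payoffs 4.7, 5.8 → best response B.
Player 2 against (T, m1): payoffs 0.8, 5.8 → best response Q.
Player 2 against (T, m2): payoffs 4.1, 5.2 → best response Q.
Player 2 against (T, m3): payoffs 3.2, 2.1 → best response P.
Player 2 against (B, m1): payoffs 2.6, 0.9 → best response P.
Player 2 against (B, m2): payoffs 1.9, 5.8 → best response Q.
Player 2 against (B, m3): payoffs 2.2, 5.3 → best response Q.
Player 3 against (T, P): payoffs 1.7, 3.1, 5.2 → best response m3.
Player 3 against (T, Q): payoffs 5.1, 4.2, 5.7 → best response m3.
Player 3 against (B, P): payoffs 5.7, 4.8, 0.5 → best response m1.
Player 3 against (B, Q): payoffs 1.9, 4.5, 4.3 → best response m2.
Mutual best responses: (T, P, m3); (B, Q, m2).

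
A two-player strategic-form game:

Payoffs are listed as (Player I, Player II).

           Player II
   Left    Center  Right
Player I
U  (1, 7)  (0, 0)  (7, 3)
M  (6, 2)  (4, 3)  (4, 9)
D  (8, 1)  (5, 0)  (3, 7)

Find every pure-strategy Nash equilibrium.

Player I against Left: payoffs 1, 6, 8 → best response D.
Player I against Center: payoffs 0, 4, 5 → best response D.
Player I against Right: payoffs 7, 4, 3 → best response U.
Player II against U: payoffs 7, 0, 3 → best response Left.
Player II against M: payoffs 2, 3, 9 → best response Right.
Player II against D: payoffs 1, 0, 7 → best response Right.
No profile is a mutual best response for all players.

No pure-strategy Nash equilibrium.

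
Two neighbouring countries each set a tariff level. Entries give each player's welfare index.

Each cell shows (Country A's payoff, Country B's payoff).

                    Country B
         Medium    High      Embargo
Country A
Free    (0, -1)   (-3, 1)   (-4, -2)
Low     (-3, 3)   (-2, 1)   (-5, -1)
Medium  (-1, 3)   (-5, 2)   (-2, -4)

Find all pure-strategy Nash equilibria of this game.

Check each profile: it is a Nash equilibrium iff no player can strictly gain by switching unilaterally.
(Free, Medium): Country B can switch to High (-1 → 1). Not NE.
(Free, High): Country A can switch to Low (-3 → -2). Not NE.
(Free, Embargo): Country A can switch to Medium (-4 → -2). Not NE.
(Low, Medium): Country A can switch to Free (-3 → 0). Not NE.
(Low, High): Country B can switch to Medium (1 → 3). Not NE.
(Low, Embargo): Country A can switch to Free (-5 → -4). Not NE.
(Medium, Medium): Country A can switch to Free (-1 → 0). Not NE.
(Medium, High): Country A can switch to Free (-5 → -3). Not NE.
(The remaining 1 profile has a profitable deviation by the same check.)

No pure-strategy Nash equilibrium.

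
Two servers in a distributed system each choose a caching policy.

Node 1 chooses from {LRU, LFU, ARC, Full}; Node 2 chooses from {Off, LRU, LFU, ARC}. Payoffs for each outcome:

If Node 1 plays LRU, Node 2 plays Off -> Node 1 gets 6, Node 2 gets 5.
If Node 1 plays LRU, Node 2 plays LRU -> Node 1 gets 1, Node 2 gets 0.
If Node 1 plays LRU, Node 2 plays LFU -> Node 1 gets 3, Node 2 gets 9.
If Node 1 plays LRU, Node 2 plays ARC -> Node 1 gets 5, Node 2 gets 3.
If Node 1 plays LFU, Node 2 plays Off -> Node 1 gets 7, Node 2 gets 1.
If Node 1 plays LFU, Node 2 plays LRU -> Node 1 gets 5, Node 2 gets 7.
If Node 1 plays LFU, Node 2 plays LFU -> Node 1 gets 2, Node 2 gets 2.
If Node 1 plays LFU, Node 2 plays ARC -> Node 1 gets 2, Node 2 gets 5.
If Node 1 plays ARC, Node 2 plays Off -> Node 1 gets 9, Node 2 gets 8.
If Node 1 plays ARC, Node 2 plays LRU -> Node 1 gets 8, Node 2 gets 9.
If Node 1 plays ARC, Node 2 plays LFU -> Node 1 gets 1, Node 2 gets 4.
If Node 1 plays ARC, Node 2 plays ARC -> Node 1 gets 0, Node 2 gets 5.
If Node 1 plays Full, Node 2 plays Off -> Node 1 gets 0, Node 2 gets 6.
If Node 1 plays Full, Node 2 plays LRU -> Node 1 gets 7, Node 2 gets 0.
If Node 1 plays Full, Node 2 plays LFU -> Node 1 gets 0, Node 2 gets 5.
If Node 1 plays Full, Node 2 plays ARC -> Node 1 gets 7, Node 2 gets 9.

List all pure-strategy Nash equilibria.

(LRU, Off): Node 1 can switch to LFU (6 → 7). Not NE.
(LRU, LRU): Node 1 can switch to LFU (1 → 5). Not NE.
(LRU, LFU): Node 1 gets 3, best alternative 2; Node 2 gets 9, best alternative 5. No profitable deviation — NE.
(LRU, ARC): Node 1 can switch to Full (5 → 7). Not NE.
(LFU, Off): Node 1 can switch to ARC (7 → 9). Not NE.
(LFU, LRU): Node 1 can switch to ARC (5 → 8). Not NE.
(LFU, LFU): Node 1 can switch to LRU (2 → 3). Not NE.
(LFU, ARC): Node 1 can switch to LRU (2 → 5). Not NE.
(ARC, Off): Node 2 can switch to LRU (8 → 9). Not NE.
(ARC, LRU): Node 1 gets 8, best alternative 7; Node 2 gets 9, best alternative 8. No profitable deviation — NE.
(ARC, LFU): Node 1 can switch to LRU (1 → 3). Not NE.
(ARC, ARC): Node 1 can switch to LRU (0 → 5). Not NE.
(Full, ARC): Node 1 gets 7, best alternative 5; Node 2 gets 9, best alternative 6. No profitable deviation — NE.
(The remaining 3 profiles each have a profitable deviation by the same check.)

The pure Nash equilibria are (LRU, LFU) and (ARC, LRU) and (Full, ARC).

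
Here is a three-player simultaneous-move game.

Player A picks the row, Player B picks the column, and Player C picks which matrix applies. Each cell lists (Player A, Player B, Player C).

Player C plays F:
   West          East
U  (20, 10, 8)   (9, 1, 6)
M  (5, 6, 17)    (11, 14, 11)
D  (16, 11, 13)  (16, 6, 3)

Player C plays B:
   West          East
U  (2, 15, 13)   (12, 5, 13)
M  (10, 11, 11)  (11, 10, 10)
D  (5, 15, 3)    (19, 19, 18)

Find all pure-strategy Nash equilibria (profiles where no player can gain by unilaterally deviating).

Mark each player's best response to every combination of opponents' strategies; a profile where every player is best-responding is a pure Nash equilibrium.
Player A against (West, F): payoffs 20, 5, 16 → best response U.
Player A against (West, B): payoffs 2, 10, 5 → best response M.
Player A against (East, F): payoffs 9, 11, 16 → best response D.
Player A against (East, B): payoffs 12, 11, 19 → best response D.
Player B against (U, F): payoffs 10, 1 → best response West.
Player B against (U, B): payoffs 15, 5 → best response West.
Player B against (M, F): payoffs 6, 14 → best response East.
Player B against (M, B): payoffs 11, 10 → best response West.
Player B against (D, F): payoffs 11, 6 → best response West.
Player B against (D, B): payoffs 15, 19 → best response East.
Player C against (U, West): payoffs 8, 13 → best response B.
Player C against (U, East): payoffs 6, 13 → best response B.
Player C against (M, West): payoffs 17, 11 → best response F.
Player C against (M, East): payoffs 11, 10 → best response F.
Player C against (D, West): payoffs 13, 3 → best response F.
Player C against (D, East): payoffs 3, 18 → best response B.
Mutual best responses: (D, East, B).

(D, East, B)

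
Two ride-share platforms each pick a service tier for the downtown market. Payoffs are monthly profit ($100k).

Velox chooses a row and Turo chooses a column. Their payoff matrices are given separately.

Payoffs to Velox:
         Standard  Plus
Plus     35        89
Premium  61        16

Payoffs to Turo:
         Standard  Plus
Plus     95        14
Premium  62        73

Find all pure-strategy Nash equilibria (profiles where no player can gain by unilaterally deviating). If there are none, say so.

Velox against Standard: payoffs 35, 61 → best response Premium.
Velox against Plus: payoffs 89, 16 → best response Plus.
Turo against Plus: payoffs 95, 14 → best response Standard.
Turo against Premium: payoffs 62, 73 → best response Plus.
No profile is a mutual best response for all players.

No pure-strategy Nash equilibrium.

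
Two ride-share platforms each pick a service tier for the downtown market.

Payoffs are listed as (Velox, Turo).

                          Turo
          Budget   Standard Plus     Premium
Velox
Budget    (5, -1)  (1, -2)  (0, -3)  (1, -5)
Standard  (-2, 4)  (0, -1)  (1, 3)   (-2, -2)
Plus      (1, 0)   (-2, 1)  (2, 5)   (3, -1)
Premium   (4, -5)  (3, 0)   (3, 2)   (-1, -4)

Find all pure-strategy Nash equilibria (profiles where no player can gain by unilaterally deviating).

Pure-strategy Nash equilibria: (Budget, Budget) and (Premium, Plus)

For each strategy profile, look for a profitable unilateral deviation.
(Budget, Budget): Velox gets 5, best alternative 4; Turo gets -1, best alternative -2. No profitable deviation — NE.
(Budget, Standard): Velox can switch to Premium (1 → 3). Not NE.
(Budget, Plus): Velox can switch to Standard (0 → 1). Not NE.
(Budget, Premium): Velox can switch to Plus (1 → 3). Not NE.
(Standard, Budget): Velox can switch to Budget (-2 → 5). Not NE.
(Standard, Standard): Velox can switch to Budget (0 → 1). Not NE.
(Standard, Plus): Velox can switch to Plus (1 → 2). Not NE.
(Standard, Premium): Velox can switch to Budget (-2 → 1). Not NE.
(Plus, Budget): Velox can switch to Budget (1 → 5). Not NE.
(Premium, Plus): Velox gets 3, best alternative 2; Turo gets 2, best alternative 0. No profitable deviation — NE.
(The remaining 6 profiles each have a profitable deviation by the same check.)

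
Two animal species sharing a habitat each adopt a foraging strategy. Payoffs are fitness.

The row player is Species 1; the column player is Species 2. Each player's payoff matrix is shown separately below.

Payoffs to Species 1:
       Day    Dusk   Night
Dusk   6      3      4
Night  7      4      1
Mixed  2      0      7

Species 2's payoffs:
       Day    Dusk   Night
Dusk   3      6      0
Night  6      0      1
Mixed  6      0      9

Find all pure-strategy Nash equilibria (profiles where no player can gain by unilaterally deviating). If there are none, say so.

Pure-strategy Nash equilibria: (Night, Day), (Mixed, Night)

Species 1 against Day: payoffs 6, 7, 2 → best response Night.
Species 1 against Dusk: payoffs 3, 4, 0 → best response Night.
Species 1 against Night: payoffs 4, 1, 7 → best response Mixed.
Species 2 against Dusk: payoffs 3, 6, 0 → best response Dusk.
Species 2 against Night: payoffs 6, 0, 1 → best response Day.
Species 2 against Mixed: payoffs 6, 0, 9 → best response Night.
Mutual best responses: (Night, Day); (Mixed, Night).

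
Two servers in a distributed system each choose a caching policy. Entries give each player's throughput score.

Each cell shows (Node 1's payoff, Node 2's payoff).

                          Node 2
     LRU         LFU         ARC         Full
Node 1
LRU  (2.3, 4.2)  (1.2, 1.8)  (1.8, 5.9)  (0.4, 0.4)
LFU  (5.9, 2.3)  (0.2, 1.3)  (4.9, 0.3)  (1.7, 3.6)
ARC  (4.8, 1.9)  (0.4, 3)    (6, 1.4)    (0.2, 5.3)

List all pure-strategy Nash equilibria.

(LFU, Full)

Mark each player's best response to every combination of opponents' strategies; a profile where every player is best-responding is a pure Nash equilibrium.
Node 1 against LRU: payoffs 2.3, 5.9, 4.8 → best response LFU.
Node 1 against LFU: payoffs 1.2, 0.2, 0.4 → best response LRU.
Node 1 against ARC: payoffs 1.8, 4.9, 6 → best response ARC.
Node 1 against Full: payoffs 0.4, 1.7, 0.2 → best response LFU.
Node 2 against LRU: payoffs 4.2, 1.8, 5.9, 0.4 → best response ARC.
Node 2 against LFU: payoffs 2.3, 1.3, 0.3, 3.6 → best response Full.
Node 2 against ARC: payoffs 1.9, 3, 1.4, 5.3 → best response Full.
Mutual best responses: (LFU, Full).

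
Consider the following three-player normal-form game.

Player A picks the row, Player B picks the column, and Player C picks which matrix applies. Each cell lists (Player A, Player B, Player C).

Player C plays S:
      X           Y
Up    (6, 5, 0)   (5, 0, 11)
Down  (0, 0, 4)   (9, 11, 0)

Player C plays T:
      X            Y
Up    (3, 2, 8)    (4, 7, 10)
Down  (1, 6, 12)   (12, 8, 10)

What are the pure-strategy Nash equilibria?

For each player, find the best response to each opponent profile; mutual best responses are the pure NE.
Player A against (X, S): payoffs 6, 0 → best response Up.
Player A against (X, T): payoffs 3, 1 → best response Up.
Player A against (Y, S): payoffs 5, 9 → best response Down.
Player A against (Y, T): payoffs 4, 12 → best response Down.
Player B against (Up, S): payoffs 5, 0 → best response X.
Player B against (Up, T): payoffs 2, 7 → best response Y.
Player B against (Down, S): payoffs 0, 11 → best response Y.
Player B against (Down, T): payoffs 6, 8 → best response Y.
Player C against (Up, X): payoffs 0, 8 → best response T.
Player C against (Up, Y): payoffs 11, 10 → best response S.
Player C against (Down, X): payoffs 4, 12 → best response T.
Player C against (Down, Y): payoffs 0, 10 → best response T.
Mutual best responses: (Down, Y, T).

(Down, Y, T)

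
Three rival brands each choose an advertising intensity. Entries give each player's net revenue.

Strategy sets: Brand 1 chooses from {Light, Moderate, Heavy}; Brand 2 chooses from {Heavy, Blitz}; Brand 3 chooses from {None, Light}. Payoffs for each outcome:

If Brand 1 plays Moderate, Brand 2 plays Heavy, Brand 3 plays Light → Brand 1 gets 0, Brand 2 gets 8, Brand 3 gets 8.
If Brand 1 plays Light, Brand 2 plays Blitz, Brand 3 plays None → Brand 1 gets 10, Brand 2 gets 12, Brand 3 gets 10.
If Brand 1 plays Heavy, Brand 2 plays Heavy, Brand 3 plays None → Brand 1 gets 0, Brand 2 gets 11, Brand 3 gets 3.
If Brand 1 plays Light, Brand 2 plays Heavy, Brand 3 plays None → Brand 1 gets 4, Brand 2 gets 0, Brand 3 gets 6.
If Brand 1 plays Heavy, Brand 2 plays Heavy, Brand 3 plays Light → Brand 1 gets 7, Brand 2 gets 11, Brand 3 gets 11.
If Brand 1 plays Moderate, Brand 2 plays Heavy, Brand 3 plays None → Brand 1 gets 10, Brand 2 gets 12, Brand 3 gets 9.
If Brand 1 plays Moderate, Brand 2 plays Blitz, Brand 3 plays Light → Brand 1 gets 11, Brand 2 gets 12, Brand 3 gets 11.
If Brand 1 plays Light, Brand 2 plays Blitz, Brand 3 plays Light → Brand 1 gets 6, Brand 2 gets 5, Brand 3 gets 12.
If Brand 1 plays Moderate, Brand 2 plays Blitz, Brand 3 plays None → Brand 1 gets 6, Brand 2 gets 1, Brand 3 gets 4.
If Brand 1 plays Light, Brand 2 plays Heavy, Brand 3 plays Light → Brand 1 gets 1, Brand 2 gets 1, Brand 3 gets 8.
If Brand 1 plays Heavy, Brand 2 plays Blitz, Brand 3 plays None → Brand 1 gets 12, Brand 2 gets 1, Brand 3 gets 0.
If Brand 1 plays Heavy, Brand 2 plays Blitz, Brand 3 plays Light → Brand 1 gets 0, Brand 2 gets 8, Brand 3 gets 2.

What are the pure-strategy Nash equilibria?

The pure Nash equilibria are (Moderate, Heavy, None) and (Moderate, Blitz, Light) and (Heavy, Heavy, Light).

Brand 1 against (Heavy, None): payoffs 4, 10, 0 → best response Moderate.
Brand 1 against (Heavy, Light): payoffs 1, 0, 7 → best response Heavy.
Brand 1 against (Blitz, None): payoffs 10, 6, 12 → best response Heavy.
Brand 1 against (Blitz, Light): payoffs 6, 11, 0 → best response Moderate.
Brand 2 against (Light, None): payoffs 0, 12 → best response Blitz.
Brand 2 against (Light, Light): payoffs 1, 5 → best response Blitz.
Brand 2 against (Moderate, None): payoffs 12, 1 → best response Heavy.
Brand 2 against (Moderate, Light): payoffs 8, 12 → best response Blitz.
Brand 2 against (Heavy, None): payoffs 11, 1 → best response Heavy.
Brand 2 against (Heavy, Light): payoffs 11, 8 → best response Heavy.
Brand 3 against (Light, Heavy): payoffs 6, 8 → best response Light.
Brand 3 against (Light, Blitz): payoffs 10, 12 → best response Light.
Brand 3 against (Moderate, Heavy): payoffs 9, 8 → best response None.
Brand 3 against (Moderate, Blitz): payoffs 4, 11 → best response Light.
Brand 3 against (Heavy, Heavy): payoffs 3, 11 → best response Light.
Brand 3 against (Heavy, Blitz): payoffs 0, 2 → best response Light.
Mutual best responses: (Moderate, Heavy, None); (Moderate, Blitz, Light); (Heavy, Heavy, Light).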